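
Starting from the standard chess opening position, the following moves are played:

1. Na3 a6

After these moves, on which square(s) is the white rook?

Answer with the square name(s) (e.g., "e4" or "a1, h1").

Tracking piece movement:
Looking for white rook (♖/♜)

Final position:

  a b c d e f g h
  ─────────────────
8│♜ ♞ ♝ ♛ ♚ ♝ ♞ ♜│8
7│· ♟ ♟ ♟ ♟ ♟ ♟ ♟│7
6│♟ · · · · · · ·│6
5│· · · · · · · ·│5
4│· · · · · · · ·│4
3│♘ · · · · · · ·│3
2│♙ ♙ ♙ ♙ ♙ ♙ ♙ ♙│2
1│♖ · ♗ ♕ ♔ ♗ ♘ ♖│1
  ─────────────────
  a b c d e f g h


a1, h1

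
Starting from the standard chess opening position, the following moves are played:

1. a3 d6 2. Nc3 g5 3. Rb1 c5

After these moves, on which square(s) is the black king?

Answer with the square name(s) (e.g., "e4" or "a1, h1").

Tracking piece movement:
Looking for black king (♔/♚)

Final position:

  a b c d e f g h
  ─────────────────
8│♜ ♞ ♝ ♛ ♚ ♝ ♞ ♜│8
7│♟ ♟ · · ♟ ♟ · ♟│7
6│· · · ♟ · · · ·│6
5│· · ♟ · · · ♟ ·│5
4│· · · · · · · ·│4
3│♙ · ♘ · · · · ·│3
2│· ♙ ♙ ♙ ♙ ♙ ♙ ♙│2
1│· ♖ ♗ ♕ ♔ ♗ ♘ ♖│1
  ─────────────────
  a b c d e f g h


e8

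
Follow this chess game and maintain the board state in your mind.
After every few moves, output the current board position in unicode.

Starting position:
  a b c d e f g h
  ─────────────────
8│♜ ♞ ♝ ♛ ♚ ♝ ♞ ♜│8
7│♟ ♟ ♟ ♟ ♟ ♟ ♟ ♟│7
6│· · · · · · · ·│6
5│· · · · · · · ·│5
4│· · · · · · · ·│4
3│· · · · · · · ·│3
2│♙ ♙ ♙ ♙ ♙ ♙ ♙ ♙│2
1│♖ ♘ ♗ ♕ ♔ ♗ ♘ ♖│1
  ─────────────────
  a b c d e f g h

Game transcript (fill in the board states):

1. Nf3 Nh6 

  a b c d e f g h
  ─────────────────
8│♜ ♞ ♝ ♛ ♚ ♝ · ♜│8
7│♟ ♟ ♟ ♟ ♟ ♟ ♟ ♟│7
6│· · · · · · · ♞│6
5│· · · · · · · ·│5
4│· · · · · · · ·│4
3│· · · · · ♘ · ·│3
2│♙ ♙ ♙ ♙ ♙ ♙ ♙ ♙│2
1│♖ ♘ ♗ ♕ ♔ ♗ · ♖│1
  ─────────────────
  a b c d e f g h

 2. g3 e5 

  a b c d e f g h
  ─────────────────
8│♜ ♞ ♝ ♛ ♚ ♝ · ♜│8
7│♟ ♟ ♟ ♟ · ♟ ♟ ♟│7
6│· · · · · · · ♞│6
5│· · · · ♟ · · ·│5
4│· · · · · · · ·│4
3│· · · · · ♘ ♙ ·│3
2│♙ ♙ ♙ ♙ ♙ ♙ · ♙│2
1│♖ ♘ ♗ ♕ ♔ ♗ · ♖│1
  ─────────────────
  a b c d e f g h

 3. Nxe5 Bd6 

  a b c d e f g h
  ─────────────────
8│♜ ♞ ♝ ♛ ♚ · · ♜│8
7│♟ ♟ ♟ ♟ · ♟ ♟ ♟│7
6│· · · ♝ · · · ♞│6
5│· · · · ♘ · · ·│5
4│· · · · · · · ·│4
3│· · · · · · ♙ ·│3
2│♙ ♙ ♙ ♙ ♙ ♙ · ♙│2
1│♖ ♘ ♗ ♕ ♔ ♗ · ♖│1
  ─────────────────
  a b c d e f g h

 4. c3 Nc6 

  a b c d e f g h
  ─────────────────
8│♜ · ♝ ♛ ♚ · · ♜│8
7│♟ ♟ ♟ ♟ · ♟ ♟ ♟│7
6│· · ♞ ♝ · · · ♞│6
5│· · · · ♘ · · ·│5
4│· · · · · · · ·│4
3│· · ♙ · · · ♙ ·│3
2│♙ ♙ · ♙ ♙ ♙ · ♙│2
1│♖ ♘ ♗ ♕ ♔ ♗ · ♖│1
  ─────────────────
  a b c d e f g h



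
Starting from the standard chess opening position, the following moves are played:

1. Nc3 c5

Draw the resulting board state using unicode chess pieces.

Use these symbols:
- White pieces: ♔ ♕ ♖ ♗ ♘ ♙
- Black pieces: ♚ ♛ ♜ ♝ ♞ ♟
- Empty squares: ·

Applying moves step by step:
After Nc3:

♜ ♞ ♝ ♛ ♚ ♝ ♞ ♜
♟ ♟ ♟ ♟ ♟ ♟ ♟ ♟
· · · · · · · ·
· · · · · · · ·
· · · · · · · ·
· · ♘ · · · · ·
♙ ♙ ♙ ♙ ♙ ♙ ♙ ♙
♖ · ♗ ♕ ♔ ♗ ♘ ♖


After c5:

♜ ♞ ♝ ♛ ♚ ♝ ♞ ♜
♟ ♟ · ♟ ♟ ♟ ♟ ♟
· · · · · · · ·
· · ♟ · · · · ·
· · · · · · · ·
· · ♘ · · · · ·
♙ ♙ ♙ ♙ ♙ ♙ ♙ ♙
♖ · ♗ ♕ ♔ ♗ ♘ ♖



  a b c d e f g h
  ─────────────────
8│♜ ♞ ♝ ♛ ♚ ♝ ♞ ♜│8
7│♟ ♟ · ♟ ♟ ♟ ♟ ♟│7
6│· · · · · · · ·│6
5│· · ♟ · · · · ·│5
4│· · · · · · · ·│4
3│· · ♘ · · · · ·│3
2│♙ ♙ ♙ ♙ ♙ ♙ ♙ ♙│2
1│♖ · ♗ ♕ ♔ ♗ ♘ ♖│1
  ─────────────────
  a b c d e f g h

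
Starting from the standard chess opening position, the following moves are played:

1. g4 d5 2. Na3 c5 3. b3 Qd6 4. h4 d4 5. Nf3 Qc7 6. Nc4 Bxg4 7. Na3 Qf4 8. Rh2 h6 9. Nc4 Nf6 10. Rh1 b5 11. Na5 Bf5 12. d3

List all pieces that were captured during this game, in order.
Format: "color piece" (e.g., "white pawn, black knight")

Tracking captures:
  Bxg4: captured white pawn

white pawn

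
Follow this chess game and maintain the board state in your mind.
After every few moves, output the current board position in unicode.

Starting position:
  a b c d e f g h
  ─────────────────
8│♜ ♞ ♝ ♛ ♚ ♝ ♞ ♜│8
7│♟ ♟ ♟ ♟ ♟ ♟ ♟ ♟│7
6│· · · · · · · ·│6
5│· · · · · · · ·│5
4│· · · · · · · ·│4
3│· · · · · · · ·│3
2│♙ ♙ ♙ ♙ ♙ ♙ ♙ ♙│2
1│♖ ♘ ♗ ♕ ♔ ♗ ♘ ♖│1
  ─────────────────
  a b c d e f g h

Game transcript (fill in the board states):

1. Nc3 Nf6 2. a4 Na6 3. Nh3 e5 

  a b c d e f g h
  ─────────────────
8│♜ · ♝ ♛ ♚ ♝ · ♜│8
7│♟ ♟ ♟ ♟ · ♟ ♟ ♟│7
6│♞ · · · · ♞ · ·│6
5│· · · · ♟ · · ·│5
4│♙ · · · · · · ·│4
3│· · ♘ · · · · ♘│3
2│· ♙ ♙ ♙ ♙ ♙ ♙ ♙│2
1│♖ · ♗ ♕ ♔ ♗ · ♖│1
  ─────────────────
  a b c d e f g h

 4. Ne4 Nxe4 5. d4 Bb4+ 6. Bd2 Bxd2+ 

  a b c d e f g h
  ─────────────────
8│♜ · ♝ ♛ ♚ · · ♜│8
7│♟ ♟ ♟ ♟ · ♟ ♟ ♟│7
6│♞ · · · · · · ·│6
5│· · · · ♟ · · ·│5
4│♙ · · ♙ ♞ · · ·│4
3│· · · · · · · ♘│3
2│· ♙ ♙ ♝ ♙ ♙ ♙ ♙│2
1│♖ · · ♕ ♔ ♗ · ♖│1
  ─────────────────
  a b c d e f g h

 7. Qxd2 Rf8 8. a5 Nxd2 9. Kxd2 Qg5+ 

  a b c d e f g h
  ─────────────────
8│♜ · ♝ · ♚ ♜ · ·│8
7│♟ ♟ ♟ ♟ · ♟ ♟ ♟│7
6│♞ · · · · · · ·│6
5│♙ · · · ♟ · ♛ ·│5
4│· · · ♙ · · · ·│4
3│· · · · · · · ♘│3
2│· ♙ ♙ ♔ ♙ ♙ ♙ ♙│2
1│♖ · · · · ♗ · ♖│1
  ─────────────────
  a b c d e f g h

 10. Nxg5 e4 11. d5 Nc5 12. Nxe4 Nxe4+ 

  a b c d e f g h
  ─────────────────
8│♜ · ♝ · ♚ ♜ · ·│8
7│♟ ♟ ♟ ♟ · ♟ ♟ ♟│7
6│· · · · · · · ·│6
5│♙ · · ♙ · · · ·│5
4│· · · · ♞ · · ·│4
3│· · · · · · · ·│3
2│· ♙ ♙ ♔ ♙ ♙ ♙ ♙│2
1│♖ · · · · ♗ · ♖│1
  ─────────────────
  a b c d e f g h

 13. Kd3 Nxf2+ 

  a b c d e f g h
  ─────────────────
8│♜ · ♝ · ♚ ♜ · ·│8
7│♟ ♟ ♟ ♟ · ♟ ♟ ♟│7
6│· · · · · · · ·│6
5│♙ · · ♙ · · · ·│5
4│· · · · · · · ·│4
3│· · · ♔ · · · ·│3
2│· ♙ ♙ · ♙ ♞ ♙ ♙│2
1│♖ · · · · ♗ · ♖│1
  ─────────────────
  a b c d e f g h


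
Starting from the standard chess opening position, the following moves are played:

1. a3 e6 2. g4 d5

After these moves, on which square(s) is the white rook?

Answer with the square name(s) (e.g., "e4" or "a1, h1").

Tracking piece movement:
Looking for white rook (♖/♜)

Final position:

  a b c d e f g h
  ─────────────────
8│♜ ♞ ♝ ♛ ♚ ♝ ♞ ♜│8
7│♟ ♟ ♟ · · ♟ ♟ ♟│7
6│· · · · ♟ · · ·│6
5│· · · ♟ · · · ·│5
4│· · · · · · ♙ ·│4
3│♙ · · · · · · ·│3
2│· ♙ ♙ ♙ ♙ ♙ · ♙│2
1│♖ ♘ ♗ ♕ ♔ ♗ ♘ ♖│1
  ─────────────────
  a b c d e f g h


a1, h1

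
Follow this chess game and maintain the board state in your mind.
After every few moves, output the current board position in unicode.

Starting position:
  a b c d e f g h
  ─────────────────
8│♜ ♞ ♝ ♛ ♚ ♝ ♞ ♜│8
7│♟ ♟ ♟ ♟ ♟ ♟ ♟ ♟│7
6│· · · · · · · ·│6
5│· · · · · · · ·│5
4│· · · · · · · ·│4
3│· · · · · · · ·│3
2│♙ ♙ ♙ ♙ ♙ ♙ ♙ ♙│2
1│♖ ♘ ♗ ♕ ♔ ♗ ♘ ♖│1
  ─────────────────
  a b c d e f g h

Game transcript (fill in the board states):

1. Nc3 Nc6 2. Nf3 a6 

  a b c d e f g h
  ─────────────────
8│♜ · ♝ ♛ ♚ ♝ ♞ ♜│8
7│· ♟ ♟ ♟ ♟ ♟ ♟ ♟│7
6│♟ · ♞ · · · · ·│6
5│· · · · · · · ·│5
4│· · · · · · · ·│4
3│· · ♘ · · ♘ · ·│3
2│♙ ♙ ♙ ♙ ♙ ♙ ♙ ♙│2
1│♖ · ♗ ♕ ♔ ♗ · ♖│1
  ─────────────────
  a b c d e f g h

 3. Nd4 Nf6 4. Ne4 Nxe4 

  a b c d e f g h
  ─────────────────
8│♜ · ♝ ♛ ♚ ♝ · ♜│8
7│· ♟ ♟ ♟ ♟ ♟ ♟ ♟│7
6│♟ · ♞ · · · · ·│6
5│· · · · · · · ·│5
4│· · · ♘ ♞ · · ·│4
3│· · · · · · · ·│3
2│♙ ♙ ♙ ♙ ♙ ♙ ♙ ♙│2
1│♖ · ♗ ♕ ♔ ♗ · ♖│1
  ─────────────────
  a b c d e f g h

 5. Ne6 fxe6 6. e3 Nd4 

  a b c d e f g h
  ─────────────────
8│♜ · ♝ ♛ ♚ ♝ · ♜│8
7│· ♟ ♟ ♟ ♟ · ♟ ♟│7
6│♟ · · · ♟ · · ·│6
5│· · · · · · · ·│5
4│· · · ♞ ♞ · · ·│4
3│· · · · ♙ · · ·│3
2│♙ ♙ ♙ ♙ · ♙ ♙ ♙│2
1│♖ · ♗ ♕ ♔ ♗ · ♖│1
  ─────────────────
  a b c d e f g h

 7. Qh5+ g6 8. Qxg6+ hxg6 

  a b c d e f g h
  ─────────────────
8│♜ · ♝ ♛ ♚ ♝ · ♜│8
7│· ♟ ♟ ♟ ♟ · · ·│7
6│♟ · · · ♟ · ♟ ·│6
5│· · · · · · · ·│5
4│· · · ♞ ♞ · · ·│4
3│· · · · ♙ · · ·│3
2│♙ ♙ ♙ ♙ · ♙ ♙ ♙│2
1│♖ · ♗ · ♔ ♗ · ♖│1
  ─────────────────
  a b c d e f g h

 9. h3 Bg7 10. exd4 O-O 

  a b c d e f g h
  ─────────────────
8│♜ · ♝ ♛ · ♜ ♚ ·│8
7│· ♟ ♟ ♟ ♟ · ♝ ·│7
6│♟ · · · ♟ · ♟ ·│6
5│· · · · · · · ·│5
4│· · · ♙ ♞ · · ·│4
3│· · · · · · · ♙│3
2│♙ ♙ ♙ ♙ · ♙ ♙ ·│2
1│♖ · ♗ · ♔ ♗ · ♖│1
  ─────────────────
  a b c d e f g h



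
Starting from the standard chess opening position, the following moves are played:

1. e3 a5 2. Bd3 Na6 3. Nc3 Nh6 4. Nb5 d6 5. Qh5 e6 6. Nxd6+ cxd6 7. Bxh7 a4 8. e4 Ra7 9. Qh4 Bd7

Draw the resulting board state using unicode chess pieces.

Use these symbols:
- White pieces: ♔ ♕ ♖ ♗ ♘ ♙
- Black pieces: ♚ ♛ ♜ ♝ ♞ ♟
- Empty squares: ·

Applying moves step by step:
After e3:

♜ ♞ ♝ ♛ ♚ ♝ ♞ ♜
♟ ♟ ♟ ♟ ♟ ♟ ♟ ♟
· · · · · · · ·
· · · · · · · ·
· · · · · · · ·
· · · · ♙ · · ·
♙ ♙ ♙ ♙ · ♙ ♙ ♙
♖ ♘ ♗ ♕ ♔ ♗ ♘ ♖


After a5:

♜ ♞ ♝ ♛ ♚ ♝ ♞ ♜
· ♟ ♟ ♟ ♟ ♟ ♟ ♟
· · · · · · · ·
♟ · · · · · · ·
· · · · · · · ·
· · · · ♙ · · ·
♙ ♙ ♙ ♙ · ♙ ♙ ♙
♖ ♘ ♗ ♕ ♔ ♗ ♘ ♖


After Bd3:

♜ ♞ ♝ ♛ ♚ ♝ ♞ ♜
· ♟ ♟ ♟ ♟ ♟ ♟ ♟
· · · · · · · ·
♟ · · · · · · ·
· · · · · · · ·
· · · ♗ ♙ · · ·
♙ ♙ ♙ ♙ · ♙ ♙ ♙
♖ ♘ ♗ ♕ ♔ · ♘ ♖


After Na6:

♜ · ♝ ♛ ♚ ♝ ♞ ♜
· ♟ ♟ ♟ ♟ ♟ ♟ ♟
♞ · · · · · · ·
♟ · · · · · · ·
· · · · · · · ·
· · · ♗ ♙ · · ·
♙ ♙ ♙ ♙ · ♙ ♙ ♙
♖ ♘ ♗ ♕ ♔ · ♘ ♖


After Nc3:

♜ · ♝ ♛ ♚ ♝ ♞ ♜
· ♟ ♟ ♟ ♟ ♟ ♟ ♟
♞ · · · · · · ·
♟ · · · · · · ·
· · · · · · · ·
· · ♘ ♗ ♙ · · ·
♙ ♙ ♙ ♙ · ♙ ♙ ♙
♖ · ♗ ♕ ♔ · ♘ ♖


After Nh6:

♜ · ♝ ♛ ♚ ♝ · ♜
· ♟ ♟ ♟ ♟ ♟ ♟ ♟
♞ · · · · · · ♞
♟ · · · · · · ·
· · · · · · · ·
· · ♘ ♗ ♙ · · ·
♙ ♙ ♙ ♙ · ♙ ♙ ♙
♖ · ♗ ♕ ♔ · ♘ ♖


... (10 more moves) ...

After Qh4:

· · ♝ ♛ ♚ ♝ · ♜
♜ ♟ · · · ♟ ♟ ♗
♞ · · ♟ ♟ · · ♞
· · · · · · · ·
♟ · · · ♙ · · ♕
· · · · · · · ·
♙ ♙ ♙ ♙ · ♙ ♙ ♙
♖ · ♗ · ♔ · ♘ ♖


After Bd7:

· · · ♛ ♚ ♝ · ♜
♜ ♟ · ♝ · ♟ ♟ ♗
♞ · · ♟ ♟ · · ♞
· · · · · · · ·
♟ · · · ♙ · · ♕
· · · · · · · ·
♙ ♙ ♙ ♙ · ♙ ♙ ♙
♖ · ♗ · ♔ · ♘ ♖



  a b c d e f g h
  ─────────────────
8│· · · ♛ ♚ ♝ · ♜│8
7│♜ ♟ · ♝ · ♟ ♟ ♗│7
6│♞ · · ♟ ♟ · · ♞│6
5│· · · · · · · ·│5
4│♟ · · · ♙ · · ♕│4
3│· · · · · · · ·│3
2│♙ ♙ ♙ ♙ · ♙ ♙ ♙│2
1│♖ · ♗ · ♔ · ♘ ♖│1
  ─────────────────
  a b c d e f g h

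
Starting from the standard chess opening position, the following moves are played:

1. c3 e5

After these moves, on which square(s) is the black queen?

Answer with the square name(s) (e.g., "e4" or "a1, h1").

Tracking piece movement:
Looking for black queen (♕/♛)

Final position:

  a b c d e f g h
  ─────────────────
8│♜ ♞ ♝ ♛ ♚ ♝ ♞ ♜│8
7│♟ ♟ ♟ ♟ · ♟ ♟ ♟│7
6│· · · · · · · ·│6
5│· · · · ♟ · · ·│5
4│· · · · · · · ·│4
3│· · ♙ · · · · ·│3
2│♙ ♙ · ♙ ♙ ♙ ♙ ♙│2
1│♖ ♘ ♗ ♕ ♔ ♗ ♘ ♖│1
  ─────────────────
  a b c d e f g h


d8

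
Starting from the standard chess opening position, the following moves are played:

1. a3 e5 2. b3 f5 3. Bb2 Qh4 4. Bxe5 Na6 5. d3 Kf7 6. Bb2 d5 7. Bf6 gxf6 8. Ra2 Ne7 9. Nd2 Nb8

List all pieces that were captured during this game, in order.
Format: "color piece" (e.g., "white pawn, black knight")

Tracking captures:
  Bxe5: captured black pawn
  gxf6: captured white bishop

black pawn, white bishop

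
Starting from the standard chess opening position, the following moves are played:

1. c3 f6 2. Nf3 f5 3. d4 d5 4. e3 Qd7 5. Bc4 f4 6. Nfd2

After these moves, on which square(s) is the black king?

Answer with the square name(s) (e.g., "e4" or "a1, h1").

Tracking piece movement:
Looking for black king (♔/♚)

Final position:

  a b c d e f g h
  ─────────────────
8│♜ ♞ ♝ · ♚ ♝ ♞ ♜│8
7│♟ ♟ ♟ ♛ ♟ · ♟ ♟│7
6│· · · · · · · ·│6
5│· · · ♟ · · · ·│5
4│· · ♗ ♙ · ♟ · ·│4
3│· · ♙ · ♙ · · ·│3
2│♙ ♙ · ♘ · ♙ ♙ ♙│2
1│♖ ♘ ♗ ♕ ♔ · · ♖│1
  ─────────────────
  a b c d e f g h


e8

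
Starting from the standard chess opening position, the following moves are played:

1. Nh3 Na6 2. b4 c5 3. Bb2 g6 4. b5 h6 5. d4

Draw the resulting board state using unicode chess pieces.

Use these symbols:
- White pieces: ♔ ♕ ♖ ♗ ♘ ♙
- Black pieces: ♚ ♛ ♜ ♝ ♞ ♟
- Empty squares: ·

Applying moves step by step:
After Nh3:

♜ ♞ ♝ ♛ ♚ ♝ ♞ ♜
♟ ♟ ♟ ♟ ♟ ♟ ♟ ♟
· · · · · · · ·
· · · · · · · ·
· · · · · · · ·
· · · · · · · ♘
♙ ♙ ♙ ♙ ♙ ♙ ♙ ♙
♖ ♘ ♗ ♕ ♔ ♗ · ♖


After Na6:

♜ · ♝ ♛ ♚ ♝ ♞ ♜
♟ ♟ ♟ ♟ ♟ ♟ ♟ ♟
♞ · · · · · · ·
· · · · · · · ·
· · · · · · · ·
· · · · · · · ♘
♙ ♙ ♙ ♙ ♙ ♙ ♙ ♙
♖ ♘ ♗ ♕ ♔ ♗ · ♖


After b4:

♜ · ♝ ♛ ♚ ♝ ♞ ♜
♟ ♟ ♟ ♟ ♟ ♟ ♟ ♟
♞ · · · · · · ·
· · · · · · · ·
· ♙ · · · · · ·
· · · · · · · ♘
♙ · ♙ ♙ ♙ ♙ ♙ ♙
♖ ♘ ♗ ♕ ♔ ♗ · ♖


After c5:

♜ · ♝ ♛ ♚ ♝ ♞ ♜
♟ ♟ · ♟ ♟ ♟ ♟ ♟
♞ · · · · · · ·
· · ♟ · · · · ·
· ♙ · · · · · ·
· · · · · · · ♘
♙ · ♙ ♙ ♙ ♙ ♙ ♙
♖ ♘ ♗ ♕ ♔ ♗ · ♖


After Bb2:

♜ · ♝ ♛ ♚ ♝ ♞ ♜
♟ ♟ · ♟ ♟ ♟ ♟ ♟
♞ · · · · · · ·
· · ♟ · · · · ·
· ♙ · · · · · ·
· · · · · · · ♘
♙ ♗ ♙ ♙ ♙ ♙ ♙ ♙
♖ ♘ · ♕ ♔ ♗ · ♖


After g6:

♜ · ♝ ♛ ♚ ♝ ♞ ♜
♟ ♟ · ♟ ♟ ♟ · ♟
♞ · · · · · ♟ ·
· · ♟ · · · · ·
· ♙ · · · · · ·
· · · · · · · ♘
♙ ♗ ♙ ♙ ♙ ♙ ♙ ♙
♖ ♘ · ♕ ♔ ♗ · ♖


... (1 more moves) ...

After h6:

♜ · ♝ ♛ ♚ ♝ ♞ ♜
♟ ♟ · ♟ ♟ ♟ · ·
♞ · · · · · ♟ ♟
· ♙ ♟ · · · · ·
· · · · · · · ·
· · · · · · · ♘
♙ ♗ ♙ ♙ ♙ ♙ ♙ ♙
♖ ♘ · ♕ ♔ ♗ · ♖


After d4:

♜ · ♝ ♛ ♚ ♝ ♞ ♜
♟ ♟ · ♟ ♟ ♟ · ·
♞ · · · · · ♟ ♟
· ♙ ♟ · · · · ·
· · · ♙ · · · ·
· · · · · · · ♘
♙ ♗ ♙ · ♙ ♙ ♙ ♙
♖ ♘ · ♕ ♔ ♗ · ♖



  a b c d e f g h
  ─────────────────
8│♜ · ♝ ♛ ♚ ♝ ♞ ♜│8
7│♟ ♟ · ♟ ♟ ♟ · ·│7
6│♞ · · · · · ♟ ♟│6
5│· ♙ ♟ · · · · ·│5
4│· · · ♙ · · · ·│4
3│· · · · · · · ♘│3
2│♙ ♗ ♙ · ♙ ♙ ♙ ♙│2
1│♖ ♘ · ♕ ♔ ♗ · ♖│1
  ─────────────────
  a b c d e f g h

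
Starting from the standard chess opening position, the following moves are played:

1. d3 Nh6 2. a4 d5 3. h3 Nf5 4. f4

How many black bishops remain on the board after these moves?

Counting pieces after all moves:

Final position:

  a b c d e f g h
  ─────────────────
8│♜ ♞ ♝ ♛ ♚ ♝ · ♜│8
7│♟ ♟ ♟ · ♟ ♟ ♟ ♟│7
6│· · · · · · · ·│6
5│· · · ♟ · ♞ · ·│5
4│♙ · · · · ♙ · ·│4
3│· · · ♙ · · · ♙│3
2│· ♙ ♙ · ♙ · ♙ ·│2
1│♖ ♘ ♗ ♕ ♔ ♗ ♘ ♖│1
  ─────────────────
  a b c d e f g h


2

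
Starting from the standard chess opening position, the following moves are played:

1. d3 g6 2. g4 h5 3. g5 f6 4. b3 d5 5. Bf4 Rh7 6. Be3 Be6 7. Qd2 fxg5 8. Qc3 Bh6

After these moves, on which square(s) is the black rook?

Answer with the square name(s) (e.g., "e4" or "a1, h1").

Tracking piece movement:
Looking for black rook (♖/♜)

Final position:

  a b c d e f g h
  ─────────────────
8│♜ ♞ · ♛ ♚ · ♞ ·│8
7│♟ ♟ ♟ · ♟ · · ♜│7
6│· · · · ♝ · ♟ ♝│6
5│· · · ♟ · · ♟ ♟│5
4│· · · · · · · ·│4
3│· ♙ ♕ ♙ ♗ · · ·│3
2│♙ · ♙ · ♙ ♙ · ♙│2
1│♖ ♘ · · ♔ ♗ ♘ ♖│1
  ─────────────────
  a b c d e f g h


a8, h7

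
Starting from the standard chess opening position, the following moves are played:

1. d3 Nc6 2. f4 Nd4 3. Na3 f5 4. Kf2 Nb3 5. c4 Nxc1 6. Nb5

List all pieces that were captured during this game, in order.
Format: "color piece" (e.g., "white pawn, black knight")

Tracking captures:
  Nxc1: captured white bishop

white bishop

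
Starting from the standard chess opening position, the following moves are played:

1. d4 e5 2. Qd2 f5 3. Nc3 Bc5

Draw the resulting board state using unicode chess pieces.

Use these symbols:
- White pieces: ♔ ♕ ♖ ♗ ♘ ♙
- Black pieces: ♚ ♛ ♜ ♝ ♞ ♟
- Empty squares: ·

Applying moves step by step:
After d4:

♜ ♞ ♝ ♛ ♚ ♝ ♞ ♜
♟ ♟ ♟ ♟ ♟ ♟ ♟ ♟
· · · · · · · ·
· · · · · · · ·
· · · ♙ · · · ·
· · · · · · · ·
♙ ♙ ♙ · ♙ ♙ ♙ ♙
♖ ♘ ♗ ♕ ♔ ♗ ♘ ♖


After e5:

♜ ♞ ♝ ♛ ♚ ♝ ♞ ♜
♟ ♟ ♟ ♟ · ♟ ♟ ♟
· · · · · · · ·
· · · · ♟ · · ·
· · · ♙ · · · ·
· · · · · · · ·
♙ ♙ ♙ · ♙ ♙ ♙ ♙
♖ ♘ ♗ ♕ ♔ ♗ ♘ ♖


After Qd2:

♜ ♞ ♝ ♛ ♚ ♝ ♞ ♜
♟ ♟ ♟ ♟ · ♟ ♟ ♟
· · · · · · · ·
· · · · ♟ · · ·
· · · ♙ · · · ·
· · · · · · · ·
♙ ♙ ♙ ♕ ♙ ♙ ♙ ♙
♖ ♘ ♗ · ♔ ♗ ♘ ♖


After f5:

♜ ♞ ♝ ♛ ♚ ♝ ♞ ♜
♟ ♟ ♟ ♟ · · ♟ ♟
· · · · · · · ·
· · · · ♟ ♟ · ·
· · · ♙ · · · ·
· · · · · · · ·
♙ ♙ ♙ ♕ ♙ ♙ ♙ ♙
♖ ♘ ♗ · ♔ ♗ ♘ ♖


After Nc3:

♜ ♞ ♝ ♛ ♚ ♝ ♞ ♜
♟ ♟ ♟ ♟ · · ♟ ♟
· · · · · · · ·
· · · · ♟ ♟ · ·
· · · ♙ · · · ·
· · ♘ · · · · ·
♙ ♙ ♙ ♕ ♙ ♙ ♙ ♙
♖ · ♗ · ♔ ♗ ♘ ♖


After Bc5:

♜ ♞ ♝ ♛ ♚ · ♞ ♜
♟ ♟ ♟ ♟ · · ♟ ♟
· · · · · · · ·
· · ♝ · ♟ ♟ · ·
· · · ♙ · · · ·
· · ♘ · · · · ·
♙ ♙ ♙ ♕ ♙ ♙ ♙ ♙
♖ · ♗ · ♔ ♗ ♘ ♖



  a b c d e f g h
  ─────────────────
8│♜ ♞ ♝ ♛ ♚ · ♞ ♜│8
7│♟ ♟ ♟ ♟ · · ♟ ♟│7
6│· · · · · · · ·│6
5│· · ♝ · ♟ ♟ · ·│5
4│· · · ♙ · · · ·│4
3│· · ♘ · · · · ·│3
2│♙ ♙ ♙ ♕ ♙ ♙ ♙ ♙│2
1│♖ · ♗ · ♔ ♗ ♘ ♖│1
  ─────────────────
  a b c d e f g h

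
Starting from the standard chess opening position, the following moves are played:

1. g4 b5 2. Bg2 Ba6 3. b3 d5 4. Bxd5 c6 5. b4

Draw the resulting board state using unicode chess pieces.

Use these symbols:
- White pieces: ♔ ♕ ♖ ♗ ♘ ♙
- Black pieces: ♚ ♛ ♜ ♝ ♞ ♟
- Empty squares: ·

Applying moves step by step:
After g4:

♜ ♞ ♝ ♛ ♚ ♝ ♞ ♜
♟ ♟ ♟ ♟ ♟ ♟ ♟ ♟
· · · · · · · ·
· · · · · · · ·
· · · · · · ♙ ·
· · · · · · · ·
♙ ♙ ♙ ♙ ♙ ♙ · ♙
♖ ♘ ♗ ♕ ♔ ♗ ♘ ♖


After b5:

♜ ♞ ♝ ♛ ♚ ♝ ♞ ♜
♟ · ♟ ♟ ♟ ♟ ♟ ♟
· · · · · · · ·
· ♟ · · · · · ·
· · · · · · ♙ ·
· · · · · · · ·
♙ ♙ ♙ ♙ ♙ ♙ · ♙
♖ ♘ ♗ ♕ ♔ ♗ ♘ ♖


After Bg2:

♜ ♞ ♝ ♛ ♚ ♝ ♞ ♜
♟ · ♟ ♟ ♟ ♟ ♟ ♟
· · · · · · · ·
· ♟ · · · · · ·
· · · · · · ♙ ·
· · · · · · · ·
♙ ♙ ♙ ♙ ♙ ♙ ♗ ♙
♖ ♘ ♗ ♕ ♔ · ♘ ♖


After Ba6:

♜ ♞ · ♛ ♚ ♝ ♞ ♜
♟ · ♟ ♟ ♟ ♟ ♟ ♟
♝ · · · · · · ·
· ♟ · · · · · ·
· · · · · · ♙ ·
· · · · · · · ·
♙ ♙ ♙ ♙ ♙ ♙ ♗ ♙
♖ ♘ ♗ ♕ ♔ · ♘ ♖


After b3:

♜ ♞ · ♛ ♚ ♝ ♞ ♜
♟ · ♟ ♟ ♟ ♟ ♟ ♟
♝ · · · · · · ·
· ♟ · · · · · ·
· · · · · · ♙ ·
· ♙ · · · · · ·
♙ · ♙ ♙ ♙ ♙ ♗ ♙
♖ ♘ ♗ ♕ ♔ · ♘ ♖


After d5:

♜ ♞ · ♛ ♚ ♝ ♞ ♜
♟ · ♟ · ♟ ♟ ♟ ♟
♝ · · · · · · ·
· ♟ · ♟ · · · ·
· · · · · · ♙ ·
· ♙ · · · · · ·
♙ · ♙ ♙ ♙ ♙ ♗ ♙
♖ ♘ ♗ ♕ ♔ · ♘ ♖


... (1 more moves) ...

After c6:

♜ ♞ · ♛ ♚ ♝ ♞ ♜
♟ · · · ♟ ♟ ♟ ♟
♝ · ♟ · · · · ·
· ♟ · ♗ · · · ·
· · · · · · ♙ ·
· ♙ · · · · · ·
♙ · ♙ ♙ ♙ ♙ · ♙
♖ ♘ ♗ ♕ ♔ · ♘ ♖


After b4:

♜ ♞ · ♛ ♚ ♝ ♞ ♜
♟ · · · ♟ ♟ ♟ ♟
♝ · ♟ · · · · ·
· ♟ · ♗ · · · ·
· ♙ · · · · ♙ ·
· · · · · · · ·
♙ · ♙ ♙ ♙ ♙ · ♙
♖ ♘ ♗ ♕ ♔ · ♘ ♖



  a b c d e f g h
  ─────────────────
8│♜ ♞ · ♛ ♚ ♝ ♞ ♜│8
7│♟ · · · ♟ ♟ ♟ ♟│7
6│♝ · ♟ · · · · ·│6
5│· ♟ · ♗ · · · ·│5
4│· ♙ · · · · ♙ ·│4
3│· · · · · · · ·│3
2│♙ · ♙ ♙ ♙ ♙ · ♙│2
1│♖ ♘ ♗ ♕ ♔ · ♘ ♖│1
  ─────────────────
  a b c d e f g h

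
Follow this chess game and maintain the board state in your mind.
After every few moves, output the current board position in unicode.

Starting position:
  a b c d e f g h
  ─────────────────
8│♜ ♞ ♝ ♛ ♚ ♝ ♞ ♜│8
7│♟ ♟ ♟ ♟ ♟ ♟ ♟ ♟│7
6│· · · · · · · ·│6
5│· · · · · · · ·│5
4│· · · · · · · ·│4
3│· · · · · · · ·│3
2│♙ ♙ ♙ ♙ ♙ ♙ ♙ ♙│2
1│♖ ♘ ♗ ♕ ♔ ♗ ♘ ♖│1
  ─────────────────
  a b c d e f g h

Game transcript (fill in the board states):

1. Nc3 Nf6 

  a b c d e f g h
  ─────────────────
8│♜ ♞ ♝ ♛ ♚ ♝ · ♜│8
7│♟ ♟ ♟ ♟ ♟ ♟ ♟ ♟│7
6│· · · · · ♞ · ·│6
5│· · · · · · · ·│5
4│· · · · · · · ·│4
3│· · ♘ · · · · ·│3
2│♙ ♙ ♙ ♙ ♙ ♙ ♙ ♙│2
1│♖ · ♗ ♕ ♔ ♗ ♘ ♖│1
  ─────────────────
  a b c d e f g h

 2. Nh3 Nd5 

  a b c d e f g h
  ─────────────────
8│♜ ♞ ♝ ♛ ♚ ♝ · ♜│8
7│♟ ♟ ♟ ♟ ♟ ♟ ♟ ♟│7
6│· · · · · · · ·│6
5│· · · ♞ · · · ·│5
4│· · · · · · · ·│4
3│· · ♘ · · · · ♘│3
2│♙ ♙ ♙ ♙ ♙ ♙ ♙ ♙│2
1│♖ · ♗ ♕ ♔ ♗ · ♖│1
  ─────────────────
  a b c d e f g h

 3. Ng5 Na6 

  a b c d e f g h
  ─────────────────
8│♜ · ♝ ♛ ♚ ♝ · ♜│8
7│♟ ♟ ♟ ♟ ♟ ♟ ♟ ♟│7
6│♞ · · · · · · ·│6
5│· · · ♞ · · ♘ ·│5
4│· · · · · · · ·│4
3│· · ♘ · · · · ·│3
2│♙ ♙ ♙ ♙ ♙ ♙ ♙ ♙│2
1│♖ · ♗ ♕ ♔ ♗ · ♖│1
  ─────────────────
  a b c d e f g h

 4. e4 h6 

  a b c d e f g h
  ─────────────────
8│♜ · ♝ ♛ ♚ ♝ · ♜│8
7│♟ ♟ ♟ ♟ ♟ ♟ ♟ ·│7
6│♞ · · · · · · ♟│6
5│· · · ♞ · · ♘ ·│5
4│· · · · ♙ · · ·│4
3│· · ♘ · · · · ·│3
2│♙ ♙ ♙ ♙ · ♙ ♙ ♙│2
1│♖ · ♗ ♕ ♔ ♗ · ♖│1
  ─────────────────
  a b c d e f g h

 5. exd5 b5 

  a b c d e f g h
  ─────────────────
8│♜ · ♝ ♛ ♚ ♝ · ♜│8
7│♟ · ♟ ♟ ♟ ♟ ♟ ·│7
6│♞ · · · · · · ♟│6
5│· ♟ · ♙ · · ♘ ·│5
4│· · · · · · · ·│4
3│· · ♘ · · · · ·│3
2│♙ ♙ ♙ ♙ · ♙ ♙ ♙│2
1│♖ · ♗ ♕ ♔ ♗ · ♖│1
  ─────────────────
  a b c d e f g h



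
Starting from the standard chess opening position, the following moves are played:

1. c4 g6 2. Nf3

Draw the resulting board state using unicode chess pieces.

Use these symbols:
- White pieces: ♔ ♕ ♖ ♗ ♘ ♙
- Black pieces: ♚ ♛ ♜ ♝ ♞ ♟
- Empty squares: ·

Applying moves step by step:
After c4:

♜ ♞ ♝ ♛ ♚ ♝ ♞ ♜
♟ ♟ ♟ ♟ ♟ ♟ ♟ ♟
· · · · · · · ·
· · · · · · · ·
· · ♙ · · · · ·
· · · · · · · ·
♙ ♙ · ♙ ♙ ♙ ♙ ♙
♖ ♘ ♗ ♕ ♔ ♗ ♘ ♖


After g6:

♜ ♞ ♝ ♛ ♚ ♝ ♞ ♜
♟ ♟ ♟ ♟ ♟ ♟ · ♟
· · · · · · ♟ ·
· · · · · · · ·
· · ♙ · · · · ·
· · · · · · · ·
♙ ♙ · ♙ ♙ ♙ ♙ ♙
♖ ♘ ♗ ♕ ♔ ♗ ♘ ♖


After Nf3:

♜ ♞ ♝ ♛ ♚ ♝ ♞ ♜
♟ ♟ ♟ ♟ ♟ ♟ · ♟
· · · · · · ♟ ·
· · · · · · · ·
· · ♙ · · · · ·
· · · · · ♘ · ·
♙ ♙ · ♙ ♙ ♙ ♙ ♙
♖ ♘ ♗ ♕ ♔ ♗ · ♖



  a b c d e f g h
  ─────────────────
8│♜ ♞ ♝ ♛ ♚ ♝ ♞ ♜│8
7│♟ ♟ ♟ ♟ ♟ ♟ · ♟│7
6│· · · · · · ♟ ·│6
5│· · · · · · · ·│5
4│· · ♙ · · · · ·│4
3│· · · · · ♘ · ·│3
2│♙ ♙ · ♙ ♙ ♙ ♙ ♙│2
1│♖ ♘ ♗ ♕ ♔ ♗ · ♖│1
  ─────────────────
  a b c d e f g h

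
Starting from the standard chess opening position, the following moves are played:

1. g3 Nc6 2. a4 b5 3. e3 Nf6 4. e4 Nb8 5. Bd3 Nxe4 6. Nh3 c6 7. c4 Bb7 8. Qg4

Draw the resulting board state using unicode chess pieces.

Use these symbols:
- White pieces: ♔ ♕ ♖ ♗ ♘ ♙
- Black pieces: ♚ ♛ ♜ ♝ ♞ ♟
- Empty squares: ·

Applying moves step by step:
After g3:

♜ ♞ ♝ ♛ ♚ ♝ ♞ ♜
♟ ♟ ♟ ♟ ♟ ♟ ♟ ♟
· · · · · · · ·
· · · · · · · ·
· · · · · · · ·
· · · · · · ♙ ·
♙ ♙ ♙ ♙ ♙ ♙ · ♙
♖ ♘ ♗ ♕ ♔ ♗ ♘ ♖


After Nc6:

♜ · ♝ ♛ ♚ ♝ ♞ ♜
♟ ♟ ♟ ♟ ♟ ♟ ♟ ♟
· · ♞ · · · · ·
· · · · · · · ·
· · · · · · · ·
· · · · · · ♙ ·
♙ ♙ ♙ ♙ ♙ ♙ · ♙
♖ ♘ ♗ ♕ ♔ ♗ ♘ ♖


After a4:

♜ · ♝ ♛ ♚ ♝ ♞ ♜
♟ ♟ ♟ ♟ ♟ ♟ ♟ ♟
· · ♞ · · · · ·
· · · · · · · ·
♙ · · · · · · ·
· · · · · · ♙ ·
· ♙ ♙ ♙ ♙ ♙ · ♙
♖ ♘ ♗ ♕ ♔ ♗ ♘ ♖


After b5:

♜ · ♝ ♛ ♚ ♝ ♞ ♜
♟ · ♟ ♟ ♟ ♟ ♟ ♟
· · ♞ · · · · ·
· ♟ · · · · · ·
♙ · · · · · · ·
· · · · · · ♙ ·
· ♙ ♙ ♙ ♙ ♙ · ♙
♖ ♘ ♗ ♕ ♔ ♗ ♘ ♖


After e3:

♜ · ♝ ♛ ♚ ♝ ♞ ♜
♟ · ♟ ♟ ♟ ♟ ♟ ♟
· · ♞ · · · · ·
· ♟ · · · · · ·
♙ · · · · · · ·
· · · · ♙ · ♙ ·
· ♙ ♙ ♙ · ♙ · ♙
♖ ♘ ♗ ♕ ♔ ♗ ♘ ♖


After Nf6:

♜ · ♝ ♛ ♚ ♝ · ♜
♟ · ♟ ♟ ♟ ♟ ♟ ♟
· · ♞ · · ♞ · ·
· ♟ · · · · · ·
♙ · · · · · · ·
· · · · ♙ · ♙ ·
· ♙ ♙ ♙ · ♙ · ♙
♖ ♘ ♗ ♕ ♔ ♗ ♘ ♖


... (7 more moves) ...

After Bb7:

♜ ♞ · ♛ ♚ ♝ · ♜
♟ ♝ · ♟ ♟ ♟ ♟ ♟
· · ♟ · · · · ·
· ♟ · · · · · ·
♙ · ♙ · ♞ · · ·
· · · ♗ · · ♙ ♘
· ♙ · ♙ · ♙ · ♙
♖ ♘ ♗ ♕ ♔ · · ♖


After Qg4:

♜ ♞ · ♛ ♚ ♝ · ♜
♟ ♝ · ♟ ♟ ♟ ♟ ♟
· · ♟ · · · · ·
· ♟ · · · · · ·
♙ · ♙ · ♞ · ♕ ·
· · · ♗ · · ♙ ♘
· ♙ · ♙ · ♙ · ♙
♖ ♘ ♗ · ♔ · · ♖



  a b c d e f g h
  ─────────────────
8│♜ ♞ · ♛ ♚ ♝ · ♜│8
7│♟ ♝ · ♟ ♟ ♟ ♟ ♟│7
6│· · ♟ · · · · ·│6
5│· ♟ · · · · · ·│5
4│♙ · ♙ · ♞ · ♕ ·│4
3│· · · ♗ · · ♙ ♘│3
2│· ♙ · ♙ · ♙ · ♙│2
1│♖ ♘ ♗ · ♔ · · ♖│1
  ─────────────────
  a b c d e f g h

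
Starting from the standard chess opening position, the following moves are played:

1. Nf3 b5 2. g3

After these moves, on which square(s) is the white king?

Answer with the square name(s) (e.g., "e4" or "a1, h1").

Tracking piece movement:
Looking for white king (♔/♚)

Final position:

  a b c d e f g h
  ─────────────────
8│♜ ♞ ♝ ♛ ♚ ♝ ♞ ♜│8
7│♟ · ♟ ♟ ♟ ♟ ♟ ♟│7
6│· · · · · · · ·│6
5│· ♟ · · · · · ·│5
4│· · · · · · · ·│4
3│· · · · · ♘ ♙ ·│3
2│♙ ♙ ♙ ♙ ♙ ♙ · ♙│2
1│♖ ♘ ♗ ♕ ♔ ♗ · ♖│1
  ─────────────────
  a b c d e f g h


e1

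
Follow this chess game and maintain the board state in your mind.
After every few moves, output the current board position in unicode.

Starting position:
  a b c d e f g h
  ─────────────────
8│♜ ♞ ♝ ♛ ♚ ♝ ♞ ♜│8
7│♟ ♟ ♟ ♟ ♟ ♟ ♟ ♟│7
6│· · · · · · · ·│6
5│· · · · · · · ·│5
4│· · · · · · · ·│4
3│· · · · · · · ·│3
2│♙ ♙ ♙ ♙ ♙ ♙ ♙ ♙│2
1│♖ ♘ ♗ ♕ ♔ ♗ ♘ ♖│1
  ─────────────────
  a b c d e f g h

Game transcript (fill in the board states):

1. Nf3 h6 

  a b c d e f g h
  ─────────────────
8│♜ ♞ ♝ ♛ ♚ ♝ ♞ ♜│8
7│♟ ♟ ♟ ♟ ♟ ♟ ♟ ·│7
6│· · · · · · · ♟│6
5│· · · · · · · ·│5
4│· · · · · · · ·│4
3│· · · · · ♘ · ·│3
2│♙ ♙ ♙ ♙ ♙ ♙ ♙ ♙│2
1│♖ ♘ ♗ ♕ ♔ ♗ · ♖│1
  ─────────────────
  a b c d e f g h

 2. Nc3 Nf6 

  a b c d e f g h
  ─────────────────
8│♜ ♞ ♝ ♛ ♚ ♝ · ♜│8
7│♟ ♟ ♟ ♟ ♟ ♟ ♟ ·│7
6│· · · · · ♞ · ♟│6
5│· · · · · · · ·│5
4│· · · · · · · ·│4
3│· · ♘ · · ♘ · ·│3
2│♙ ♙ ♙ ♙ ♙ ♙ ♙ ♙│2
1│♖ · ♗ ♕ ♔ ♗ · ♖│1
  ─────────────────
  a b c d e f g h

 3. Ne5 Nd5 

  a b c d e f g h
  ─────────────────
8│♜ ♞ ♝ ♛ ♚ ♝ · ♜│8
7│♟ ♟ ♟ ♟ ♟ ♟ ♟ ·│7
6│· · · · · · · ♟│6
5│· · · ♞ ♘ · · ·│5
4│· · · · · · · ·│4
3│· · ♘ · · · · ·│3
2│♙ ♙ ♙ ♙ ♙ ♙ ♙ ♙│2
1│♖ · ♗ ♕ ♔ ♗ · ♖│1
  ─────────────────
  a b c d e f g h



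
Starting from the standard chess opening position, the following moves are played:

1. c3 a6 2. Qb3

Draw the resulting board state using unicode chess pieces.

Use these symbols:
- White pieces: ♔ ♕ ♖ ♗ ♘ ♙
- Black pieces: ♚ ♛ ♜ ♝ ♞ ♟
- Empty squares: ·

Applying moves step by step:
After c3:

♜ ♞ ♝ ♛ ♚ ♝ ♞ ♜
♟ ♟ ♟ ♟ ♟ ♟ ♟ ♟
· · · · · · · ·
· · · · · · · ·
· · · · · · · ·
· · ♙ · · · · ·
♙ ♙ · ♙ ♙ ♙ ♙ ♙
♖ ♘ ♗ ♕ ♔ ♗ ♘ ♖


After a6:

♜ ♞ ♝ ♛ ♚ ♝ ♞ ♜
· ♟ ♟ ♟ ♟ ♟ ♟ ♟
♟ · · · · · · ·
· · · · · · · ·
· · · · · · · ·
· · ♙ · · · · ·
♙ ♙ · ♙ ♙ ♙ ♙ ♙
♖ ♘ ♗ ♕ ♔ ♗ ♘ ♖


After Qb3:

♜ ♞ ♝ ♛ ♚ ♝ ♞ ♜
· ♟ ♟ ♟ ♟ ♟ ♟ ♟
♟ · · · · · · ·
· · · · · · · ·
· · · · · · · ·
· ♕ ♙ · · · · ·
♙ ♙ · ♙ ♙ ♙ ♙ ♙
♖ ♘ ♗ · ♔ ♗ ♘ ♖



  a b c d e f g h
  ─────────────────
8│♜ ♞ ♝ ♛ ♚ ♝ ♞ ♜│8
7│· ♟ ♟ ♟ ♟ ♟ ♟ ♟│7
6│♟ · · · · · · ·│6
5│· · · · · · · ·│5
4│· · · · · · · ·│4
3│· ♕ ♙ · · · · ·│3
2│♙ ♙ · ♙ ♙ ♙ ♙ ♙│2
1│♖ ♘ ♗ · ♔ ♗ ♘ ♖│1
  ─────────────────
  a b c d e f g h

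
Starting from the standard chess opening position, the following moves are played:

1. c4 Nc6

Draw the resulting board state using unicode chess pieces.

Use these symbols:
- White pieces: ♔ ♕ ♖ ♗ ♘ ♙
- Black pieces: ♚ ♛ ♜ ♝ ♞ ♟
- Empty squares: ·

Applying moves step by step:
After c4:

♜ ♞ ♝ ♛ ♚ ♝ ♞ ♜
♟ ♟ ♟ ♟ ♟ ♟ ♟ ♟
· · · · · · · ·
· · · · · · · ·
· · ♙ · · · · ·
· · · · · · · ·
♙ ♙ · ♙ ♙ ♙ ♙ ♙
♖ ♘ ♗ ♕ ♔ ♗ ♘ ♖


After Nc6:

♜ · ♝ ♛ ♚ ♝ ♞ ♜
♟ ♟ ♟ ♟ ♟ ♟ ♟ ♟
· · ♞ · · · · ·
· · · · · · · ·
· · ♙ · · · · ·
· · · · · · · ·
♙ ♙ · ♙ ♙ ♙ ♙ ♙
♖ ♘ ♗ ♕ ♔ ♗ ♘ ♖



  a b c d e f g h
  ─────────────────
8│♜ · ♝ ♛ ♚ ♝ ♞ ♜│8
7│♟ ♟ ♟ ♟ ♟ ♟ ♟ ♟│7
6│· · ♞ · · · · ·│6
5│· · · · · · · ·│5
4│· · ♙ · · · · ·│4
3│· · · · · · · ·│3
2│♙ ♙ · ♙ ♙ ♙ ♙ ♙│2
1│♖ ♘ ♗ ♕ ♔ ♗ ♘ ♖│1
  ─────────────────
  a b c d e f g h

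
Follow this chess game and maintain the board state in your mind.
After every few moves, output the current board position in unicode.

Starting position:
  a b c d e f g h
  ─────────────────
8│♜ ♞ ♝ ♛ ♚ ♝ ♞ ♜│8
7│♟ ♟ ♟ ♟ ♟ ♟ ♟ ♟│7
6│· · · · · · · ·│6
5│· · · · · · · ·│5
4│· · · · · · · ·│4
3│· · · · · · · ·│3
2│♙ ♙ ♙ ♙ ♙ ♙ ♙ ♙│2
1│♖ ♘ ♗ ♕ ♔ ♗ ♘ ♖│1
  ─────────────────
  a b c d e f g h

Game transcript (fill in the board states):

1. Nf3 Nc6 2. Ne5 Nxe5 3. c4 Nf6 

  a b c d e f g h
  ─────────────────
8│♜ · ♝ ♛ ♚ ♝ · ♜│8
7│♟ ♟ ♟ ♟ ♟ ♟ ♟ ♟│7
6│· · · · · ♞ · ·│6
5│· · · · ♞ · · ·│5
4│· · ♙ · · · · ·│4
3│· · · · · · · ·│3
2│♙ ♙ · ♙ ♙ ♙ ♙ ♙│2
1│♖ ♘ ♗ ♕ ♔ ♗ · ♖│1
  ─────────────────
  a b c d e f g h

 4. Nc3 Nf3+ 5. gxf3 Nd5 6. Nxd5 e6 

  a b c d e f g h
  ─────────────────
8│♜ · ♝ ♛ ♚ ♝ · ♜│8
7│♟ ♟ ♟ ♟ · ♟ ♟ ♟│7
6│· · · · ♟ · · ·│6
5│· · · ♘ · · · ·│5
4│· · ♙ · · · · ·│4
3│· · · · · ♙ · ·│3
2│♙ ♙ · ♙ ♙ ♙ · ♙│2
1│♖ · ♗ ♕ ♔ ♗ · ♖│1
  ─────────────────
  a b c d e f g h

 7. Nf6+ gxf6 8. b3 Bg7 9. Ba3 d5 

  a b c d e f g h
  ─────────────────
8│♜ · ♝ ♛ ♚ · · ♜│8
7│♟ ♟ ♟ · · ♟ ♝ ♟│7
6│· · · · ♟ ♟ · ·│6
5│· · · ♟ · · · ·│5
4│· · ♙ · · · · ·│4
3│♗ ♙ · · · ♙ · ·│3
2│♙ · · ♙ ♙ ♙ · ♙│2
1│♖ · · ♕ ♔ ♗ · ♖│1
  ─────────────────
  a b c d e f g h

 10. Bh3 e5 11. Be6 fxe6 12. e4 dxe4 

  a b c d e f g h
  ─────────────────
8│♜ · ♝ ♛ ♚ · · ♜│8
7│♟ ♟ ♟ · · · ♝ ♟│7
6│· · · · ♟ ♟ · ·│6
5│· · · · ♟ · · ·│5
4│· · ♙ · ♟ · · ·│4
3│♗ ♙ · · · ♙ · ·│3
2│♙ · · ♙ · ♙ · ♙│2
1│♖ · · ♕ ♔ · · ♖│1
  ─────────────────
  a b c d e f g h

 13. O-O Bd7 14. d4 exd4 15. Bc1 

  a b c d e f g h
  ─────────────────
8│♜ · · ♛ ♚ · · ♜│8
7│♟ ♟ ♟ ♝ · · ♝ ♟│7
6│· · · · ♟ ♟ · ·│6
5│· · · · · · · ·│5
4│· · ♙ ♟ ♟ · · ·│4
3│· ♙ · · · ♙ · ·│3
2│♙ · · · · ♙ · ♙│2
1│♖ · ♗ ♕ · ♖ ♔ ·│1
  ─────────────────
  a b c d e f g h
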